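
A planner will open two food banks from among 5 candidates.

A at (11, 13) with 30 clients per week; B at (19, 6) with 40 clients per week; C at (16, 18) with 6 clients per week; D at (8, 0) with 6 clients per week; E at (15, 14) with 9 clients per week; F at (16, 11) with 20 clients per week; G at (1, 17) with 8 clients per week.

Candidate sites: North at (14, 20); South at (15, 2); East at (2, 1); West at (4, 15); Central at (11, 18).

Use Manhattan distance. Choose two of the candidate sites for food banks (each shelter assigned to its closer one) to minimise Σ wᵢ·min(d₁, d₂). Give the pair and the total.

{South, Central}, total 914

Evaluate every pair (each demand assigned to the nearer of the two):
  {South, Central}: total = 914
  {South, West}: total = 1082
  {North, South}: total = 1089
  {South, East}: total = 1358
  {East, Central}: total = 1422
  {North, Central}: total = 1431
  {West, Central}: total = 1446
  {North, West}: total = 1491
  {North, East}: total = 1537
  {East, West}: total = 1750
Best pair: {South, Central} with total 914.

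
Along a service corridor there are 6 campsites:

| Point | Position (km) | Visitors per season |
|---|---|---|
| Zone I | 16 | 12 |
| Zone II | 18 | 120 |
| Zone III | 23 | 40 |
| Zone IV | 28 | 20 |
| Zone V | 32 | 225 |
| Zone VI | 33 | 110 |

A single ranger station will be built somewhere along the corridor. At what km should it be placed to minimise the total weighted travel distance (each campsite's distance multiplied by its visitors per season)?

For a sum of weighted absolute distances on a line, the optimum is the weighted median (not the mean). Total weight W = 527; half-weight = 263.5.
Sort by position and accumulate weight:
  km 16 (Zone I, w=12) → cum 12
  km 18 (Zone II, w=120) → cum 132
  km 23 (Zone III, w=40) → cum 172
  km 28 (Zone IV, w=20) → cum 192
  km 32 (Zone V, w=225) → cum 417  ≥ 263.5 → median here
  km 33 (Zone VI, w=110) → cum 527
Optimal location: km 32.

x = 32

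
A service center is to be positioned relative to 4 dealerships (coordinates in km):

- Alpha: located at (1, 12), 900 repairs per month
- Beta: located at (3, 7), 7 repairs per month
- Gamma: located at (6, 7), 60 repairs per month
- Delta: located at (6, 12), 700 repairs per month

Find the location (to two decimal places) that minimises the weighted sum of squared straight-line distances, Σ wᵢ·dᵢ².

(3.29, 11.80)

The minimiser of Σwᵢ‖p−pᵢ‖² is the weighted centroid p* = (Σwᵢpᵢ)/(Σwᵢ).
Σwᵢ = 1667.
Σwᵢxᵢ = 900·1 + 7·3 + 60·6 + 700·6 = 5481.
Σwᵢyᵢ = 900·12 + 7·7 + 60·7 + 700·12 = 19669.
x* = 5481/1667 = 3.29, y* = 19669/1667 = 11.80.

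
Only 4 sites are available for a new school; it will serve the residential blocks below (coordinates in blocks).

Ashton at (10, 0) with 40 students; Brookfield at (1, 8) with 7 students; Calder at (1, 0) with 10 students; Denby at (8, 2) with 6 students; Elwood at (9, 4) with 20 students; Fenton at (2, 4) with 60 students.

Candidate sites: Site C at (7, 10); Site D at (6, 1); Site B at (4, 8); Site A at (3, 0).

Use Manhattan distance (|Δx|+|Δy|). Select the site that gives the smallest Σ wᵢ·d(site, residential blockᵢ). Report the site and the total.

Total weighted distance at each candidate:
  Site C (7, 10): total = 1610
  Site D (6, 1): total = 902
  Site B (4, 8): total = 1291
  Site A (3, 0): total = 912
Minimum is at Site D with total 902 blocks.

Site D, total 902 blocks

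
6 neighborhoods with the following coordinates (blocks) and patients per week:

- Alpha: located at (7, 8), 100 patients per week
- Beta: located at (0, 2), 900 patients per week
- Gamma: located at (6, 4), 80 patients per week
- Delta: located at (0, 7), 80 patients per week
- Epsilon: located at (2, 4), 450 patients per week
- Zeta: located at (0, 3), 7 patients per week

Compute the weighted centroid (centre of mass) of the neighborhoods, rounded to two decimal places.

(1.29, 3.28)

The minimiser of Σwᵢ‖p−pᵢ‖² is the weighted centroid p* = (Σwᵢpᵢ)/(Σwᵢ).
Σwᵢ = 1617.
Σwᵢxᵢ = 100·7 + 900·0 + 80·6 + 80·0 + 450·2 + 7·0 = 2080.
Σwᵢyᵢ = 100·8 + 900·2 + 80·4 + 80·7 + 450·4 + 7·3 = 5301.
x* = 2080/1617 = 1.29, y* = 5301/1617 = 3.28.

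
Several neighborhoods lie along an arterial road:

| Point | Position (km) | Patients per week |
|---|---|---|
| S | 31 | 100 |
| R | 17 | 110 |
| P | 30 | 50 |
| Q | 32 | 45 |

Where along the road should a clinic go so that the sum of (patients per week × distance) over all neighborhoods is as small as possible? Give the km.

x = 30

For a sum of weighted absolute distances on a line, the optimum is the weighted median (not the mean). Total weight W = 305; half-weight = 152.5.
Sort by position and accumulate weight:
  km 17 (R, w=110) → cum 110
  km 30 (P, w=50) → cum 160  ≥ 152.5 → median here
  km 31 (S, w=100) → cum 260
  km 32 (Q, w=45) → cum 305
Optimal location: km 30.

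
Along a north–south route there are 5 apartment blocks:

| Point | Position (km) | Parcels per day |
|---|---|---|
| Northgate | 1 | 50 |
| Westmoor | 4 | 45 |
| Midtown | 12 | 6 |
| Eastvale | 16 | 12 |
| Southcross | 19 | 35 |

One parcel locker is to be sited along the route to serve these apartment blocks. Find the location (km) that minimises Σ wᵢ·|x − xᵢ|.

x = 4

For a sum of weighted absolute distances on a line, the optimum is the weighted median (not the mean). Total weight W = 148; half-weight = 74.
Sort by position and accumulate weight:
  km 1 (Northgate, w=50) → cum 50
  km 4 (Westmoor, w=45) → cum 95  ≥ 74 → median here
  km 12 (Midtown, w=6) → cum 101
  km 16 (Eastvale, w=12) → cum 113
  km 19 (Southcross, w=35) → cum 148
Optimal location: km 4.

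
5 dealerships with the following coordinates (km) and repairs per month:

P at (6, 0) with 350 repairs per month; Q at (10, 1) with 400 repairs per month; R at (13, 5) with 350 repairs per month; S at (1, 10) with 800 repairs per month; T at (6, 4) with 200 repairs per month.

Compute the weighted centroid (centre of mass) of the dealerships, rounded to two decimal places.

(6.02, 5.21)

The minimiser of Σwᵢ‖p−pᵢ‖² is the weighted centroid p* = (Σwᵢpᵢ)/(Σwᵢ).
Σwᵢ = 2100.
Σwᵢxᵢ = 350·6 + 400·10 + 350·13 + 800·1 + 200·6 = 12650.
Σwᵢyᵢ = 350·0 + 400·1 + 350·5 + 800·10 + 200·4 = 10950.
x* = 12650/2100 = 6.02, y* = 10950/2100 = 5.21.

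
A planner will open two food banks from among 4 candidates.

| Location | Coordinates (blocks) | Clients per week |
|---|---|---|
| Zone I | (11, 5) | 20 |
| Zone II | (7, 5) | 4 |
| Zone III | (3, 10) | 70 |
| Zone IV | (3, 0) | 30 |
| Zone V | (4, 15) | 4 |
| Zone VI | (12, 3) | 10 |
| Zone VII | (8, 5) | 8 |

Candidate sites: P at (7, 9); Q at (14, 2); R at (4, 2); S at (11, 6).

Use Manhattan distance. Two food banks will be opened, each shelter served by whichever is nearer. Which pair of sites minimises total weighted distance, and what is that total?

Evaluate every pair (each demand assigned to the nearer of the two):
  {P, R}: total = 782
  {P, S}: total = 884
  {R, S}: total = 884
  {P, Q}: total = 982
  {Q, R}: total = 1002
  {Q, S}: total = 1396
Best pair: {P, R} with total 782.

{P, R}, total 782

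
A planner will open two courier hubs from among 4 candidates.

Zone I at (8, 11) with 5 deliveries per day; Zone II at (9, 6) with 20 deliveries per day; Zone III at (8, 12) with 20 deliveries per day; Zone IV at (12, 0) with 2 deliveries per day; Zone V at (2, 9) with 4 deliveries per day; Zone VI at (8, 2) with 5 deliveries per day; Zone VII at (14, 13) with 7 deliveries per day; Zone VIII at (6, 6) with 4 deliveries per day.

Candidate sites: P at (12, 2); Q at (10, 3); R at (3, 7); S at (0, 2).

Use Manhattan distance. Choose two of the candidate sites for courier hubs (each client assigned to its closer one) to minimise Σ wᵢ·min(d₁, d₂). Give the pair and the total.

Evaluate every pair (each demand assigned to the nearer of the two):
  {Q, R}: total = 476
  {P, R}: total = 528
  {Q, S}: total = 537
  {P, Q}: total = 544
  {R, S}: total = 600
  {P, S}: total = 676
Best pair: {Q, R} with total 476.

{Q, R}, total 476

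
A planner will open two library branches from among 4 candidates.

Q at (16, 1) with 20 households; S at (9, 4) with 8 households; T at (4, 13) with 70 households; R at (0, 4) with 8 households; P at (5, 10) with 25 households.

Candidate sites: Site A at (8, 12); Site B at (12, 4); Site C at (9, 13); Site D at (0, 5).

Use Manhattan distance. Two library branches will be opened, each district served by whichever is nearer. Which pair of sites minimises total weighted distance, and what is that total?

Evaluate every pair (each demand assigned to the nearer of the two):
  {Site A, Site B}: total = 735
  {Site B, Site C}: total = 785
  {Site A, Site D}: total = 935
  {Site C, Site D}: total = 985
  {Site A, Site C}: total = 1055
  {Site B, Site D}: total = 1262
Best pair: {Site A, Site B} with total 735.

{Site A, Site B}, total 735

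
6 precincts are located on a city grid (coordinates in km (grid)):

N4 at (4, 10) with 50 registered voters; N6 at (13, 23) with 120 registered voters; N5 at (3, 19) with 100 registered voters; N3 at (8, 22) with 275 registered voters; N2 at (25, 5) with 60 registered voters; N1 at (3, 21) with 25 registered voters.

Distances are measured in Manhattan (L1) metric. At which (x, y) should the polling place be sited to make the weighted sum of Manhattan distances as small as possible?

Manhattan distance separates: Σwᵢ(|x−xᵢ|+|y−yᵢ|) = Σwᵢ|x−xᵢ| + Σwᵢ|y−yᵢ|, so x and y are optimised independently as 1-D weighted medians.
Total weight W = 630; half = 315.
x-coordinate, sorted with cumulative weight:
  x=3 (N5, w=100) cum 100
  x=3 (N1, w=25) cum 125
  x=4 (N4, w=50) cum 175
  x=8 (N3, w=275) cum 450  ← median
  x=13 (N6, w=120) cum 570
  x=25 (N2, w=60) cum 630
⇒ x* = 8
y-coordinate, sorted with cumulative weight:
  y=5 (N2, w=60) cum 60
  y=10 (N4, w=50) cum 110
  y=19 (N5, w=100) cum 210
  y=21 (N1, w=25) cum 235
  y=22 (N3, w=275) cum 510  ← median
  y=23 (N6, w=120) cum 630
⇒ y* = 22

(8, 22)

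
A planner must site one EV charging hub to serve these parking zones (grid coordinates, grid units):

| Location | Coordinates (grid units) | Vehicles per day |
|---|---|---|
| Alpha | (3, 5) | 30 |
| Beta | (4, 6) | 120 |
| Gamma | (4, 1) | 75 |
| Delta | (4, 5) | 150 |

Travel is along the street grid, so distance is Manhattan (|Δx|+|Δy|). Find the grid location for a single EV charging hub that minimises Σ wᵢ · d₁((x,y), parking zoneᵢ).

(4, 5)

Manhattan distance separates: Σwᵢ(|x−xᵢ|+|y−yᵢ|) = Σwᵢ|x−xᵢ| + Σwᵢ|y−yᵢ|, so x and y are optimised independently as 1-D weighted medians.
Total weight W = 375; half = 187.5.
x-coordinate, sorted with cumulative weight:
  x=3 (Alpha, w=30) cum 30
  x=4 (Beta, w=120) cum 150
  x=4 (Gamma, w=75) cum 225  ← median
  x=4 (Delta, w=150) cum 375
⇒ x* = 4
y-coordinate, sorted with cumulative weight:
  y=1 (Gamma, w=75) cum 75
  y=5 (Alpha, w=30) cum 105
  y=5 (Delta, w=150) cum 255  ← median
  y=6 (Beta, w=120) cum 375
⇒ y* = 5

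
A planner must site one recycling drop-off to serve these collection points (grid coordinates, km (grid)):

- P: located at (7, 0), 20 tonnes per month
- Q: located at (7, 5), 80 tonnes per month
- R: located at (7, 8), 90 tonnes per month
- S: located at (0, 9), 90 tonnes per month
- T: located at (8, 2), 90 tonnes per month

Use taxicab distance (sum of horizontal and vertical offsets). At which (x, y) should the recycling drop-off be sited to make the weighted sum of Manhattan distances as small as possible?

(7, 5)

Manhattan distance separates: Σwᵢ(|x−xᵢ|+|y−yᵢ|) = Σwᵢ|x−xᵢ| + Σwᵢ|y−yᵢ|, so x and y are optimised independently as 1-D weighted medians.
Total weight W = 370; half = 185.
x-coordinate, sorted with cumulative weight:
  x=0 (S, w=90) cum 90
  x=7 (P, w=20) cum 110
  x=7 (Q, w=80) cum 190  ← median
  x=7 (R, w=90) cum 280
  x=8 (T, w=90) cum 370
⇒ x* = 7
y-coordinate, sorted with cumulative weight:
  y=0 (P, w=20) cum 20
  y=2 (T, w=90) cum 110
  y=5 (Q, w=80) cum 190  ← median
  y=8 (R, w=90) cum 280
  y=9 (S, w=90) cum 370
⇒ y* = 5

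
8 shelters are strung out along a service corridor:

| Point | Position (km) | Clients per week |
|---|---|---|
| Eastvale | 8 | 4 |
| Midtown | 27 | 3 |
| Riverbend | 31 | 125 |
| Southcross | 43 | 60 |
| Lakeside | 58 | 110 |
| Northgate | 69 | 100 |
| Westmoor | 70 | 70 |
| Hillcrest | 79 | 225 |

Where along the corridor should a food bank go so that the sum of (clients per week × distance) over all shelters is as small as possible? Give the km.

x = 69

For a sum of weighted absolute distances on a line, the optimum is the weighted median (not the mean). Total weight W = 697; half-weight = 348.5.
Sort by position and accumulate weight:
  km 8 (Eastvale, w=4) → cum 4
  km 27 (Midtown, w=3) → cum 7
  km 31 (Riverbend, w=125) → cum 132
  km 43 (Southcross, w=60) → cum 192
  km 58 (Lakeside, w=110) → cum 302
  km 69 (Northgate, w=100) → cum 402  ≥ 348.5 → median here
  km 70 (Westmoor, w=70) → cum 472
  km 79 (Hillcrest, w=225) → cum 697
Optimal location: km 69.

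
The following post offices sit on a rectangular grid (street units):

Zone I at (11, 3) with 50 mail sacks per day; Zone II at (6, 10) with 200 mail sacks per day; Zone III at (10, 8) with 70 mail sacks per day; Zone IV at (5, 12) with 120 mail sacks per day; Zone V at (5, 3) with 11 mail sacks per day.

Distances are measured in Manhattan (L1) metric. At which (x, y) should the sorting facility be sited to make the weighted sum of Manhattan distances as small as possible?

Manhattan distance separates: Σwᵢ(|x−xᵢ|+|y−yᵢ|) = Σwᵢ|x−xᵢ| + Σwᵢ|y−yᵢ|, so x and y are optimised independently as 1-D weighted medians.
Total weight W = 451; half = 225.5.
x-coordinate, sorted with cumulative weight:
  x=5 (Zone IV, w=120) cum 120
  x=5 (Zone V, w=11) cum 131
  x=6 (Zone II, w=200) cum 331  ← median
  x=10 (Zone III, w=70) cum 401
  x=11 (Zone I, w=50) cum 451
⇒ x* = 6
y-coordinate, sorted with cumulative weight:
  y=3 (Zone I, w=50) cum 50
  y=3 (Zone V, w=11) cum 61
  y=8 (Zone III, w=70) cum 131
  y=10 (Zone II, w=200) cum 331  ← median
  y=12 (Zone IV, w=120) cum 451
⇒ y* = 10

(6, 10)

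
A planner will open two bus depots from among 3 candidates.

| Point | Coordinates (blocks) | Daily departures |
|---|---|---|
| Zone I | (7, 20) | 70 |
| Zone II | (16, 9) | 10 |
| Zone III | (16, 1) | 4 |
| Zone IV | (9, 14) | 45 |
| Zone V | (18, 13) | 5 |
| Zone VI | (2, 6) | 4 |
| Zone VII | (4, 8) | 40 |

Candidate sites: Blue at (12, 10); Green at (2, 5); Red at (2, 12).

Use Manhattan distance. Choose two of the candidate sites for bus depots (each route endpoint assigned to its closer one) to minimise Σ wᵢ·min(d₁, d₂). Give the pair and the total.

Evaluate every pair (each demand assigned to the nearer of the two):
  {Blue, Red}: total = 1636
  {Blue, Green}: total = 1716
  {Green, Red}: total = 1846
Best pair: {Blue, Red} with total 1636.

{Blue, Red}, total 1636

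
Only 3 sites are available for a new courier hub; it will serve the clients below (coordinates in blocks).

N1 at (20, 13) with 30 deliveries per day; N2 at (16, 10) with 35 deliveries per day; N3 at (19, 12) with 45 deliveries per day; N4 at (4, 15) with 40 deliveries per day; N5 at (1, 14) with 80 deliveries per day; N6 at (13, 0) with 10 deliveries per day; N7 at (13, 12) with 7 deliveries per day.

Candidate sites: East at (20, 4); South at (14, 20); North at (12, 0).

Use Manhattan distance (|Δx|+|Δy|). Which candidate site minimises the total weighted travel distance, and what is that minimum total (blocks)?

Total weighted distance at each candidate:
  East (20, 4): total = 4640
  South (14, 20): total = 3788
  North (12, 0): total = 4996
Minimum is at South with total 3788 blocks.

South, total 3788 blocks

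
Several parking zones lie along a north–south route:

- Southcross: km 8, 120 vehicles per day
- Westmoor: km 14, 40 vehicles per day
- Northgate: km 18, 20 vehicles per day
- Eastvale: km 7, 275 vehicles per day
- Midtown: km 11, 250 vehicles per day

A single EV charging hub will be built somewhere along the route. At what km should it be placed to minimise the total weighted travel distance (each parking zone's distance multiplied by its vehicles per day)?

x = 8

For a sum of weighted absolute distances on a line, the optimum is the weighted median (not the mean). Total weight W = 705; half-weight = 352.5.
Sort by position and accumulate weight:
  km 7 (Eastvale, w=275) → cum 275
  km 8 (Southcross, w=120) → cum 395  ≥ 352.5 → median here
  km 11 (Midtown, w=250) → cum 645
  km 14 (Westmoor, w=40) → cum 685
  km 18 (Northgate, w=20) → cum 705
Optimal location: km 8.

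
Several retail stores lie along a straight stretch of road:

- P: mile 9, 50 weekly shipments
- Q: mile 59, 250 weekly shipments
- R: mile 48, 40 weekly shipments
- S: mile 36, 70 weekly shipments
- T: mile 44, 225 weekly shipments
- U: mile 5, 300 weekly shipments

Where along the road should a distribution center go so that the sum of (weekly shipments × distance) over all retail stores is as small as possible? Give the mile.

x = 44

For a sum of weighted absolute distances on a line, the optimum is the weighted median (not the mean). Total weight W = 935; half-weight = 467.5.
Sort by position and accumulate weight:
  mile 5 (U, w=300) → cum 300
  mile 9 (P, w=50) → cum 350
  mile 36 (S, w=70) → cum 420
  mile 44 (T, w=225) → cum 645  ≥ 467.5 → median here
  mile 48 (R, w=40) → cum 685
  mile 59 (Q, w=250) → cum 935
Optimal location: mile 44.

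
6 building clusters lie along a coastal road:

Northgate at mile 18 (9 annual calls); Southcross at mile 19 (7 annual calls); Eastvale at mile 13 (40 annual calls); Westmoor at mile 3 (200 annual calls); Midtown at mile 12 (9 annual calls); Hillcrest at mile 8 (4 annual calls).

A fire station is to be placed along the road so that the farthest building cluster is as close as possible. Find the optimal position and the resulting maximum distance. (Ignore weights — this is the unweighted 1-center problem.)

The 1-center on a line is the midpoint of the two extreme points: leftmost at 3, rightmost at 19.
Optimal location = (3 + 19)/2 = 11; maximum distance = (19 − 3)/2 = 8.

location 11, max distance 8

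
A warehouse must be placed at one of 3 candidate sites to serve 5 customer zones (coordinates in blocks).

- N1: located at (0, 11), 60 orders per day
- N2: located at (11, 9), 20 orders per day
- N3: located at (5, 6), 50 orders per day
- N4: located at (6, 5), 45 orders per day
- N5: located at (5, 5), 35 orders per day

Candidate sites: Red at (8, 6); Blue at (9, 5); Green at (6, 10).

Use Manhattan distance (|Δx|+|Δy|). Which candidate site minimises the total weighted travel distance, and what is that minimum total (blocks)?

Green, total 1225 blocks

Total weighted distance at each candidate:
  Red (8, 6): total = 1325
  Blue (9, 5): total = 1545
  Green (6, 10): total = 1225
Minimum is at Green with total 1225 blocks.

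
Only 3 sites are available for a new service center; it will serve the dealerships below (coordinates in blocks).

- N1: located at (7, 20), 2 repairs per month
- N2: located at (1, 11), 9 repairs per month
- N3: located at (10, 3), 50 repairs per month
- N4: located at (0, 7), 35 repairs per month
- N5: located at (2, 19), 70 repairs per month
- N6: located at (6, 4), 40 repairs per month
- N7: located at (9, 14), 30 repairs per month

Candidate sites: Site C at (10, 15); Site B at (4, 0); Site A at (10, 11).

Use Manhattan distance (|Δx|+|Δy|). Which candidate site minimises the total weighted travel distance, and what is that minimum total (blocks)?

Site A, total 2675 blocks

Total weighted distance at each candidate:
  Site C (10, 15): total = 2863
  Site B (4, 0): total = 3287
  Site A (10, 11): total = 2675
Minimum is at Site A with total 2675 blocks.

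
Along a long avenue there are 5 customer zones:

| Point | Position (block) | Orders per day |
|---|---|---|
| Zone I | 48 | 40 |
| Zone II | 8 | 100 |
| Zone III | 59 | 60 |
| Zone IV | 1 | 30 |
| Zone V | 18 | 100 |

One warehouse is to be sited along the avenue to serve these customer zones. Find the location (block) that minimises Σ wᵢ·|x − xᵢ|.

For a sum of weighted absolute distances on a line, the optimum is the weighted median (not the mean). Total weight W = 330; half-weight = 165.
Sort by position and accumulate weight:
  block 1 (Zone IV, w=30) → cum 30
  block 8 (Zone II, w=100) → cum 130
  block 18 (Zone V, w=100) → cum 230  ≥ 165 → median here
  block 48 (Zone I, w=40) → cum 270
  block 59 (Zone III, w=60) → cum 330
Optimal location: block 18.

x = 18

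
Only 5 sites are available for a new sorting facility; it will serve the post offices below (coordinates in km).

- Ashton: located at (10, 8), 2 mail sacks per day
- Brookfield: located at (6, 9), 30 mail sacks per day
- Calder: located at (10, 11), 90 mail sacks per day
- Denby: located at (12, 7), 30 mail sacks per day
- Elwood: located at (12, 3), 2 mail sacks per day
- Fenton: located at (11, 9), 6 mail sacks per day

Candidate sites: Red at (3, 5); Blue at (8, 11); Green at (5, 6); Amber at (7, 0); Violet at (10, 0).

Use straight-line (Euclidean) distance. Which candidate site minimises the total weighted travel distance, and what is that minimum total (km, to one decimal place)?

Blue, total 481.3 km

Total weighted distance at each candidate:
  Red (3, 5): total = 1343.7
  Blue (8, 11): total = 481.3
  Green (5, 6): total = 1009.6
  Amber (7, 0): total = 1643.7
  Violet (10, 0): total = 1581.4
Minimum is at Blue with total 481.3 km.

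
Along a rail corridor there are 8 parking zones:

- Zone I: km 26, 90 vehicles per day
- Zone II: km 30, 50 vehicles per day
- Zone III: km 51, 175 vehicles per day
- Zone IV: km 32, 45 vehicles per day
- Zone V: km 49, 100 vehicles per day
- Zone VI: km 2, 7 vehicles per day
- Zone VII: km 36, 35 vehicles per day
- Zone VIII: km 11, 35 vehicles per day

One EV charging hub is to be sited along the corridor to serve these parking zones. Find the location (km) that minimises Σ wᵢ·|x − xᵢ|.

For a sum of weighted absolute distances on a line, the optimum is the weighted median (not the mean). Total weight W = 537; half-weight = 268.5.
Sort by position and accumulate weight:
  km 2 (Zone VI, w=7) → cum 7
  km 11 (Zone VIII, w=35) → cum 42
  km 26 (Zone I, w=90) → cum 132
  km 30 (Zone II, w=50) → cum 182
  km 32 (Zone IV, w=45) → cum 227
  km 36 (Zone VII, w=35) → cum 262
  km 49 (Zone V, w=100) → cum 362  ≥ 268.5 → median here
  km 51 (Zone III, w=175) → cum 537
Optimal location: km 49.

x = 49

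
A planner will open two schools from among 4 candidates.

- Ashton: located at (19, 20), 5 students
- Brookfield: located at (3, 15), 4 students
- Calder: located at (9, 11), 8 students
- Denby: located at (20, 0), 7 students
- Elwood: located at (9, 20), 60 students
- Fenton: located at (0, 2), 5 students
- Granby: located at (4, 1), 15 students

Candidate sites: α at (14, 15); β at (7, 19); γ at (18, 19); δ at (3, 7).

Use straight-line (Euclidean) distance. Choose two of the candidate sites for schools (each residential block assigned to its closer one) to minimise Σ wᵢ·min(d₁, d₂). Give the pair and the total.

{β, δ}, total 523.8

Evaluate every pair (each demand assigned to the nearer of the two):
  {β, δ}: total = 523.8
  {α, β}: total = 706.5
  {β, γ}: total = 729.2
  {α, δ}: total = 776.3
  {γ, δ}: total = 889.2
  {α, γ}: total = 993.2
Best pair: {β, δ} with total 523.8.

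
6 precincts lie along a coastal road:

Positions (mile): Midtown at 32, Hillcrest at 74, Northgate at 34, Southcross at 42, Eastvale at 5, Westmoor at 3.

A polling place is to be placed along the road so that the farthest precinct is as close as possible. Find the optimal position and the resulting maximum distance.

The 1-center on a line is the midpoint of the two extreme points: leftmost at 3, rightmost at 74.
Optimal location = (3 + 74)/2 = 38.5; maximum distance = (74 − 3)/2 = 35.5.

location 38.5, max distance 35.5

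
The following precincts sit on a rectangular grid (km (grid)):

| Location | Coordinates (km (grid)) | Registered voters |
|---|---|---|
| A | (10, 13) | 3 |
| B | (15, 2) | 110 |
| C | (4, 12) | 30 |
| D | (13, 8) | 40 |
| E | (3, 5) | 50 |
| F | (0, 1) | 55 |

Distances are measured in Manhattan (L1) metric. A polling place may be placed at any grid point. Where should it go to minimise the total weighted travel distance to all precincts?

(13, 2)

Manhattan distance separates: Σwᵢ(|x−xᵢ|+|y−yᵢ|) = Σwᵢ|x−xᵢ| + Σwᵢ|y−yᵢ|, so x and y are optimised independently as 1-D weighted medians.
Total weight W = 288; half = 144.
x-coordinate, sorted with cumulative weight:
  x=0 (F, w=55) cum 55
  x=3 (E, w=50) cum 105
  x=4 (C, w=30) cum 135
  x=10 (A, w=3) cum 138
  x=13 (D, w=40) cum 178  ← median
  x=15 (B, w=110) cum 288
⇒ x* = 13
y-coordinate, sorted with cumulative weight:
  y=1 (F, w=55) cum 55
  y=2 (B, w=110) cum 165  ← median
  y=5 (E, w=50) cum 215
  y=8 (D, w=40) cum 255
  y=12 (C, w=30) cum 285
  y=13 (A, w=3) cum 288
⇒ y* = 2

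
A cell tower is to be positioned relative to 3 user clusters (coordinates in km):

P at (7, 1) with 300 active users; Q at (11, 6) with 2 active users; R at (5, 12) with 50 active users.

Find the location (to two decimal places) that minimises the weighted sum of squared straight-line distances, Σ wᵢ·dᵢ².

The minimiser of Σwᵢ‖p−pᵢ‖² is the weighted centroid p* = (Σwᵢpᵢ)/(Σwᵢ).
Σwᵢ = 352.
Σwᵢxᵢ = 300·7 + 2·11 + 50·5 = 2372.
Σwᵢyᵢ = 300·1 + 2·6 + 50·12 = 912.
x* = 2372/352 = 6.74, y* = 912/352 = 2.59.

(6.74, 2.59)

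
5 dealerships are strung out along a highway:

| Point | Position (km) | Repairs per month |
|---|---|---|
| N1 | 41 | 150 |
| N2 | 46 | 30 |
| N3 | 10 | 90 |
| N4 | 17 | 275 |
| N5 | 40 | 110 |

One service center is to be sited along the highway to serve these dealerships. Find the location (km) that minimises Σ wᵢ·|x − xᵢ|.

For a sum of weighted absolute distances on a line, the optimum is the weighted median (not the mean). Total weight W = 655; half-weight = 327.5.
Sort by position and accumulate weight:
  km 10 (N3, w=90) → cum 90
  km 17 (N4, w=275) → cum 365  ≥ 327.5 → median here
  km 40 (N5, w=110) → cum 475
  km 41 (N1, w=150) → cum 625
  km 46 (N2, w=30) → cum 655
Optimal location: km 17.

x = 17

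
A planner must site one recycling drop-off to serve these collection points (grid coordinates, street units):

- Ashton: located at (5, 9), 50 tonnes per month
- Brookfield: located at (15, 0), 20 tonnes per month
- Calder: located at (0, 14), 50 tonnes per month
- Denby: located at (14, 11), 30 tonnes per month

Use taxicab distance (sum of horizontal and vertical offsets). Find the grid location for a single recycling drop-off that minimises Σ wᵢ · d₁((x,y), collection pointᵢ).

(5, 11)

Manhattan distance separates: Σwᵢ(|x−xᵢ|+|y−yᵢ|) = Σwᵢ|x−xᵢ| + Σwᵢ|y−yᵢ|, so x and y are optimised independently as 1-D weighted medians.
Total weight W = 150; half = 75.
x-coordinate, sorted with cumulative weight:
  x=0 (Calder, w=50) cum 50
  x=5 (Ashton, w=50) cum 100  ← median
  x=14 (Denby, w=30) cum 130
  x=15 (Brookfield, w=20) cum 150
⇒ x* = 5
y-coordinate, sorted with cumulative weight:
  y=0 (Brookfield, w=20) cum 20
  y=9 (Ashton, w=50) cum 70
  y=11 (Denby, w=30) cum 100  ← median
  y=14 (Calder, w=50) cum 150
⇒ y* = 11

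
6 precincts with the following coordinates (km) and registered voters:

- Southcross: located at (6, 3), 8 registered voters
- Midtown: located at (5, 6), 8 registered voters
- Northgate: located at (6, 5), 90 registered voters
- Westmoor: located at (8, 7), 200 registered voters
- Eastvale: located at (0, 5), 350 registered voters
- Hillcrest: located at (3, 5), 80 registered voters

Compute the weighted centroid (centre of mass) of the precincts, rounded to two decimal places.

The minimiser of Σwᵢ‖p−pᵢ‖² is the weighted centroid p* = (Σwᵢpᵢ)/(Σwᵢ).
Σwᵢ = 736.
Σwᵢxᵢ = 8·6 + 8·5 + 90·6 + 200·8 + 350·0 + 80·3 = 2468.
Σwᵢyᵢ = 8·3 + 8·6 + 90·5 + 200·7 + 350·5 + 80·5 = 4072.
x* = 2468/736 = 3.35, y* = 4072/736 = 5.53.

(3.35, 5.53)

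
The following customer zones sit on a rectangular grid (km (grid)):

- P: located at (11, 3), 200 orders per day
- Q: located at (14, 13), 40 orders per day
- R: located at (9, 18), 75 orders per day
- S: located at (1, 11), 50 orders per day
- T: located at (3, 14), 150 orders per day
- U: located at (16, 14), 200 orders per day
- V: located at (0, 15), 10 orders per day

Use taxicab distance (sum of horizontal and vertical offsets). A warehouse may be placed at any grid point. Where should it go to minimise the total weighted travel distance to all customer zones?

Manhattan distance separates: Σwᵢ(|x−xᵢ|+|y−yᵢ|) = Σwᵢ|x−xᵢ| + Σwᵢ|y−yᵢ|, so x and y are optimised independently as 1-D weighted medians.
Total weight W = 725; half = 362.5.
x-coordinate, sorted with cumulative weight:
  x=0 (V, w=10) cum 10
  x=1 (S, w=50) cum 60
  x=3 (T, w=150) cum 210
  x=9 (R, w=75) cum 285
  x=11 (P, w=200) cum 485  ← median
  x=14 (Q, w=40) cum 525
  x=16 (U, w=200) cum 725
⇒ x* = 11
y-coordinate, sorted with cumulative weight:
  y=3 (P, w=200) cum 200
  y=11 (S, w=50) cum 250
  y=13 (Q, w=40) cum 290
  y=14 (T, w=150) cum 440  ← median
  y=14 (U, w=200) cum 640
  y=15 (V, w=10) cum 650
  y=18 (R, w=75) cum 725
⇒ y* = 14

(11, 14)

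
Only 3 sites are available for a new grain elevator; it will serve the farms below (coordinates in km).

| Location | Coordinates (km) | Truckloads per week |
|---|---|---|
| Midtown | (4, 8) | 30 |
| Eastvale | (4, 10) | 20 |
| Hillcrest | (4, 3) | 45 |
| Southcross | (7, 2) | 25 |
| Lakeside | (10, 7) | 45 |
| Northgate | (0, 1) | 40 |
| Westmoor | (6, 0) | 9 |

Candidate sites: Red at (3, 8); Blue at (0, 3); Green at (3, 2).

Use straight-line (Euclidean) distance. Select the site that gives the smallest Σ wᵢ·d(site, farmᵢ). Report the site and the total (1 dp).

Green, total 1053.4 km

Total weighted distance at each candidate:
  Red (3, 8): total = 1184.2
  Blue (0, 3): total = 1335.2
  Green (3, 2): total = 1053.4
Minimum is at Green with total 1053.4 km.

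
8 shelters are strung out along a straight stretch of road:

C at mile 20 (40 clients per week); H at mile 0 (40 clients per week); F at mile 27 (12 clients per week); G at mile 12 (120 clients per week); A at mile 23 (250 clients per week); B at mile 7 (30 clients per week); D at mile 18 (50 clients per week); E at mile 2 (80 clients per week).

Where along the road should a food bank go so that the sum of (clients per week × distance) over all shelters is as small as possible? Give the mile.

For a sum of weighted absolute distances on a line, the optimum is the weighted median (not the mean). Total weight W = 622; half-weight = 311.
Sort by position and accumulate weight:
  mile 0 (H, w=40) → cum 40
  mile 2 (E, w=80) → cum 120
  mile 7 (B, w=30) → cum 150
  mile 12 (G, w=120) → cum 270
  mile 18 (D, w=50) → cum 320  ≥ 311 → median here
  mile 20 (C, w=40) → cum 360
  mile 23 (A, w=250) → cum 610
  mile 27 (F, w=12) → cum 622
Optimal location: mile 18.

x = 18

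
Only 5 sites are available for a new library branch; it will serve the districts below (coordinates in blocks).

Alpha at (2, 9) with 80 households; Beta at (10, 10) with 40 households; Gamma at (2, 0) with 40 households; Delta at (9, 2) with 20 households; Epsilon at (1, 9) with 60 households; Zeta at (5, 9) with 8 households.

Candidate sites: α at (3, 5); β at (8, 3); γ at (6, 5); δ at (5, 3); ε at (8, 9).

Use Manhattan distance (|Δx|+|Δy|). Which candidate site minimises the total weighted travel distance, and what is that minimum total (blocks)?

α, total 1708 blocks

Total weighted distance at each candidate:
  α (3, 5): total = 1708
  β (8, 3): total = 2572
  γ (6, 5): total = 2060
  δ (5, 3): total = 2188
  ε (8, 9): total = 1804
Minimum is at α with total 1708 blocks.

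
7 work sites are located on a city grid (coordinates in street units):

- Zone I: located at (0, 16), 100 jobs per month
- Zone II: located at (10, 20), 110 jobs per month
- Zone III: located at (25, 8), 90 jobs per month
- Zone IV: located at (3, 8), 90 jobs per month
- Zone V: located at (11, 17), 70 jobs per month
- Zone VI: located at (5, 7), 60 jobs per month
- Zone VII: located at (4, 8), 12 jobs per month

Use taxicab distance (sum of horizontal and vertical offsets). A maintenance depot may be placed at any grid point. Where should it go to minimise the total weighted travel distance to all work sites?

Manhattan distance separates: Σwᵢ(|x−xᵢ|+|y−yᵢ|) = Σwᵢ|x−xᵢ| + Σwᵢ|y−yᵢ|, so x and y are optimised independently as 1-D weighted medians.
Total weight W = 532; half = 266.
x-coordinate, sorted with cumulative weight:
  x=0 (Zone I, w=100) cum 100
  x=3 (Zone IV, w=90) cum 190
  x=4 (Zone VII, w=12) cum 202
  x=5 (Zone VI, w=60) cum 262
  x=10 (Zone II, w=110) cum 372  ← median
  x=11 (Zone V, w=70) cum 442
  x=25 (Zone III, w=90) cum 532
⇒ x* = 10
y-coordinate, sorted with cumulative weight:
  y=7 (Zone VI, w=60) cum 60
  y=8 (Zone III, w=90) cum 150
  y=8 (Zone IV, w=90) cum 240
  y=8 (Zone VII, w=12) cum 252
  y=16 (Zone I, w=100) cum 352  ← median
  y=17 (Zone V, w=70) cum 422
  y=20 (Zone II, w=110) cum 532
⇒ y* = 16

(10, 16)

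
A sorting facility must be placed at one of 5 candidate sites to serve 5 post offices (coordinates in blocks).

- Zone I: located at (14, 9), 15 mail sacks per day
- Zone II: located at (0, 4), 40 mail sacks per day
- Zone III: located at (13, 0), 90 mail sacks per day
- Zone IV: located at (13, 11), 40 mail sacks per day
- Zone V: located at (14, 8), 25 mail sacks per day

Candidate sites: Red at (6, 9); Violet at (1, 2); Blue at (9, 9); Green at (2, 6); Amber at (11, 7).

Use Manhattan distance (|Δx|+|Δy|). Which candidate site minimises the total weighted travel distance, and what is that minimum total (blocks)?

Amber, total 1785 blocks

Total weighted distance at each candidate:
  Red (6, 9): total = 2585
  Violet (1, 2): total = 2995
  Blue (9, 9): total = 2195
  Green (2, 6): total = 2905
  Amber (11, 7): total = 1785
Minimum is at Amber with total 1785 blocks.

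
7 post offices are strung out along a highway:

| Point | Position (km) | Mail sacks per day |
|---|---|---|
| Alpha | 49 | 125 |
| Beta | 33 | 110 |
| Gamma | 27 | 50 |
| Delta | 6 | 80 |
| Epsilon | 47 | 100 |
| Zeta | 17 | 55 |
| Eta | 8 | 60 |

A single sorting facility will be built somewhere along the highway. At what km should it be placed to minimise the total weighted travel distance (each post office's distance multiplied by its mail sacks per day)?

For a sum of weighted absolute distances on a line, the optimum is the weighted median (not the mean). Total weight W = 580; half-weight = 290.
Sort by position and accumulate weight:
  km 6 (Delta, w=80) → cum 80
  km 8 (Eta, w=60) → cum 140
  km 17 (Zeta, w=55) → cum 195
  km 27 (Gamma, w=50) → cum 245
  km 33 (Beta, w=110) → cum 355  ≥ 290 → median here
  km 47 (Epsilon, w=100) → cum 455
  km 49 (Alpha, w=125) → cum 580
Optimal location: km 33.

x = 33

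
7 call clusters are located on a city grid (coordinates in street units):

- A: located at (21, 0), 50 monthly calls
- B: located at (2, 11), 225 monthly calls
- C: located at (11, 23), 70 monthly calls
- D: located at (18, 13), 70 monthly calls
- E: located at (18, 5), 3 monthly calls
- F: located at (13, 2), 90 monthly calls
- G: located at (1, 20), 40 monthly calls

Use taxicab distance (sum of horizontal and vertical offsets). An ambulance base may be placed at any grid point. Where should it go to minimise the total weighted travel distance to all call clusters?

(11, 11)

Manhattan distance separates: Σwᵢ(|x−xᵢ|+|y−yᵢ|) = Σwᵢ|x−xᵢ| + Σwᵢ|y−yᵢ|, so x and y are optimised independently as 1-D weighted medians.
Total weight W = 548; half = 274.
x-coordinate, sorted with cumulative weight:
  x=1 (G, w=40) cum 40
  x=2 (B, w=225) cum 265
  x=11 (C, w=70) cum 335  ← median
  x=13 (F, w=90) cum 425
  x=18 (D, w=70) cum 495
  x=18 (E, w=3) cum 498
  x=21 (A, w=50) cum 548
⇒ x* = 11
y-coordinate, sorted with cumulative weight:
  y=0 (A, w=50) cum 50
  y=2 (F, w=90) cum 140
  y=5 (E, w=3) cum 143
  y=11 (B, w=225) cum 368  ← median
  y=13 (D, w=70) cum 438
  y=20 (G, w=40) cum 478
  y=23 (C, w=70) cum 548
⇒ y* = 11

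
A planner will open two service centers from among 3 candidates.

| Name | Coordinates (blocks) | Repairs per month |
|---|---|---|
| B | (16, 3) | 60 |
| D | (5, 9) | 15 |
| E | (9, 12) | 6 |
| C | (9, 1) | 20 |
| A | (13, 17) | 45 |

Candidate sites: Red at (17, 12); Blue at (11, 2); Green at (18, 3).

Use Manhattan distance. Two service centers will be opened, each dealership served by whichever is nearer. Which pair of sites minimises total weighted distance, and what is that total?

Evaluate every pair (each demand assigned to the nearer of the two):
  {Red, Green}: total = 1018
  {Red, Blue}: total = 1068
  {Blue, Green}: total = 1212
Best pair: {Red, Green} with total 1018.

{Red, Green}, total 1018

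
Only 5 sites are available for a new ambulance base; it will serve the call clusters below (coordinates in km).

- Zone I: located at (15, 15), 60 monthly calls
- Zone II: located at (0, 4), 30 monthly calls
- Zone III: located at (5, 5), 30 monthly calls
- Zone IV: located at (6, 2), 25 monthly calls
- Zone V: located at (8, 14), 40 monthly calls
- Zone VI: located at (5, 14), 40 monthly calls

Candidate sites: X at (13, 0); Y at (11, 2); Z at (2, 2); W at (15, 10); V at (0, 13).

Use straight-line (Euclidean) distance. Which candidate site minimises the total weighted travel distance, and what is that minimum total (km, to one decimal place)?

W, total 2174.4 km

Total weighted distance at each candidate:
  X (13, 0): total = 3020.7
  Y (11, 2): total = 2509.2
  Z (2, 2): total = 2446.6
  W (15, 10): total = 2174.4
  V (0, 13): total = 2300.7
Minimum is at W with total 2174.4 km.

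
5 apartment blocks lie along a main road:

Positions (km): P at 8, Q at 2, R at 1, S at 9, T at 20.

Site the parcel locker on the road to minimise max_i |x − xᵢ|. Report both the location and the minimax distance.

location 10.5, max distance 9.5

The 1-center on a line is the midpoint of the two extreme points: leftmost at 1, rightmost at 20.
Optimal location = (1 + 20)/2 = 10.5; maximum distance = (20 − 1)/2 = 9.5.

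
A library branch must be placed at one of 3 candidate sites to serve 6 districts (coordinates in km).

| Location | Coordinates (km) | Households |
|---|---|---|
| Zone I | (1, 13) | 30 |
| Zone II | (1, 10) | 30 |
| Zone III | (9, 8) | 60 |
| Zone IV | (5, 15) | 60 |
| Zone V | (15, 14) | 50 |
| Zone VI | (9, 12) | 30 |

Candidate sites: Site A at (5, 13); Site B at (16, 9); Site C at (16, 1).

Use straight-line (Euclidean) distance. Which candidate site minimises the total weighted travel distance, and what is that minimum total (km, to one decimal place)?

Site A, total 1400.4 km

Total weighted distance at each candidate:
  Site A (5, 13): total = 1400.4
  Site B (16, 9): total = 2576.2
  Site C (16, 1): total = 3806.4
Minimum is at Site A with total 1400.4 km.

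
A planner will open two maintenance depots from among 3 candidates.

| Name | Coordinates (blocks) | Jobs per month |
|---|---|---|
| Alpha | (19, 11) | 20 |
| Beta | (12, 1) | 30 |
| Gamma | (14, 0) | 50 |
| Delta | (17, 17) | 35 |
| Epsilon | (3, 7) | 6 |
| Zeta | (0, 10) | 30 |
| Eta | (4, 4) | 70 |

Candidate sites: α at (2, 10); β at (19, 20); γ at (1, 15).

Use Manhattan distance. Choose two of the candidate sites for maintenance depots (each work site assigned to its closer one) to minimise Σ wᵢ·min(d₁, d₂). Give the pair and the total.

Evaluate every pair (each demand assigned to the nearer of the two):
  {α, β}: total = 2669
  {α, γ}: total = 3304
  {β, γ}: total = 3575
Best pair: {α, β} with total 2669.

{α, β}, total 2669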